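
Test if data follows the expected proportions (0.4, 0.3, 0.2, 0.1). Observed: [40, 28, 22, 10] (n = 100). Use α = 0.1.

Expected: [40.0, 30.0, 20.0, 10.0]. χ² = 0.333. df = 3, critical = 6.251. Fail to reject H₀.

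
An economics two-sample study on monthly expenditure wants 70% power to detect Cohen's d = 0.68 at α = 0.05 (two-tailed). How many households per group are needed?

z_{α/2} = 1.96, z_β = Φ⁻¹(0.7) = 0.524. For medium effect (d = 0.68): n per group = 2(z_{α/2} + z_β)²/d² = 2(1.96 + 0.524)²/0.68² = 26.7 → 27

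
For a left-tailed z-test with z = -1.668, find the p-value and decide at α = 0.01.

p = P(Z < -1.668) = Φ(-1.668) ≈ 0.0477. Since p ≥ 0.01, fail to reject H₀ (not significant) at α = 0.01.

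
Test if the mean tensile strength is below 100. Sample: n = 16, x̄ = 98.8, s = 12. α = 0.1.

t = (98.8 - 100)/(12/√16) = -0.4, df = 15. Critical t = -1.341. Fail to reject H₀.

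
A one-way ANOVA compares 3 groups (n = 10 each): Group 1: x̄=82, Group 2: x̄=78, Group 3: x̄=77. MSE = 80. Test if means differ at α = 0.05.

Grand mean = 79.0. SS_between = 140.0, MS_between = 70.0. F = 0.875, F_crit ≈ 3.354. Fail to reject H₀.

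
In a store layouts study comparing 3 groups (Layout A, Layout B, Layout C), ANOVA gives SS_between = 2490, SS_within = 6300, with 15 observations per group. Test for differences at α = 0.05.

df_between = 2, df_within = 42. F = MS_between/MS_within = 1245.0/150.0 = 8.3. F_crit ≈ 3.22. Reject H₀. At least one mean differs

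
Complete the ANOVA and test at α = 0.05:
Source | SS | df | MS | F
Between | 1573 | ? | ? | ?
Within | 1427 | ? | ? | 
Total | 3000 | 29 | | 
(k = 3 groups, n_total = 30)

df_between = 2, df_within = 27. MS_between = 786.5, MS_within = 52.85. F = 14.881, F_crit ≈ 3.354. Reject H₀.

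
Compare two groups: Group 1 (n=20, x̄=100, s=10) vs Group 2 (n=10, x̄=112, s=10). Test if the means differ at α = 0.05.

Pooled sp = 10.0. t = -3.098, df = 28. Critical t = ±2.048. Reject H₀.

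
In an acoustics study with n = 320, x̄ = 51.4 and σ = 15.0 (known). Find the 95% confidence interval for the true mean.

CI = x̄ ± z*(σ/√n) = 51.4 ± 1.96(15.0/√320) = 51.4 ± 1.64 = (49.76, 53.04)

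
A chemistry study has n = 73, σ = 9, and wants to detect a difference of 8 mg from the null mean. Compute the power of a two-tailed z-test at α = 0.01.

SE = σ/√n = 9/√73 = 1.053. Non-centrality λ = d/SE = 8/1.053 = 7.595. Power ≈ Φ(λ - z_{α/2}) = Φ(7.595 - 2.576) = Φ(5.019) = 1.0.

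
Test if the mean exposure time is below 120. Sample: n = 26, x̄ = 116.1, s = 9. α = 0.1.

t = (116.1 - 120)/(9/√26) = -2.21, df = 25. Critical t = -1.316. Reject H₀.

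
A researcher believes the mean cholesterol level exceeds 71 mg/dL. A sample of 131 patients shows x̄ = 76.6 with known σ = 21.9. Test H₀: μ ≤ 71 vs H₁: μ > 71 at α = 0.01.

z = 2.927. Critical value: 2.33. Reject H₀.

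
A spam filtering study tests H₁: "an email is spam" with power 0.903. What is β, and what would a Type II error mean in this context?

β = 1 - power = 1 - 0.903 = 0.097. A Type II error is failing to reject H₀ when H₀ is false (false negative) — here, failing to conclude that an email is spam when in fact it is true. Consequence: a spam email lands in the inbox.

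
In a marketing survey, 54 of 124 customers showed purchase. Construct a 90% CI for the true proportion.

p̂ = 0.435. CI = p̂ ± z*√(p̂(1-p̂)/n) = (0.362, 0.509)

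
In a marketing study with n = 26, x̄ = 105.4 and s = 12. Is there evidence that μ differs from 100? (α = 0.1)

t = (x̄ - μ₀)/(s/√n) = (105.4 - 100)/(12/√26) = 2.295. df = 25, critical t = ±1.708. Reject H₀.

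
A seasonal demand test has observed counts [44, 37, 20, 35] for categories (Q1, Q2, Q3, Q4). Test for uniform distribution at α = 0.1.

Expected = 34 each. χ² = Σ(O-E)²/E = 9.0. df = 3, critical value = 6.251. Reject H₀.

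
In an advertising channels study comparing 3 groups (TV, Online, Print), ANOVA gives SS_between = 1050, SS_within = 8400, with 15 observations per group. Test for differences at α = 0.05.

df_between = 2, df_within = 42. F = MS_between/MS_within = 525.0/200.0 = 2.625. F_crit ≈ 3.22. Fail to reject H₀.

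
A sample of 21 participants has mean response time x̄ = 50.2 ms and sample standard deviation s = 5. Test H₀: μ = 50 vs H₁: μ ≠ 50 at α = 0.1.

t = (x̄ - μ₀)/(s/√n) = (50.2 - 50)/(5/√21) = 0.183. df = 20, critical t = ±1.725. Fail to reject H₀.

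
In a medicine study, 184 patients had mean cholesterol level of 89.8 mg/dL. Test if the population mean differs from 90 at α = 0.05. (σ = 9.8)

z = (x̄ - μ₀)/(σ/√n) = (89.8 - 90)/(9.8/√184) = -0.277. Critical value: ±1.96. Since |-0.277| ≤ 1.96, Fail to reject H₀.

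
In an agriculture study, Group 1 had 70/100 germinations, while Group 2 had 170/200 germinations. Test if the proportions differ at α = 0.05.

p̂₁ = 0.7, p̂₂ = 0.85, pooled p̂ = 0.8. z = -3.062. Critical: ±1.96. Reject H₀.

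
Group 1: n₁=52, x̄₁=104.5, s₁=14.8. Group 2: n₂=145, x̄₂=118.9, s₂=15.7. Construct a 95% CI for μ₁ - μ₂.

Difference = -14.4. SE = √(14.8²/52 + 15.7²/145) = 2.432. CI = (-19.17, -9.63)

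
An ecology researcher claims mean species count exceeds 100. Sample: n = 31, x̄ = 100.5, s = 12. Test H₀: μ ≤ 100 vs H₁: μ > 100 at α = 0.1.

t = (100.5 - 100)/(12/√31) = 0.232, df = 30. Critical t = 1.31. Fail to reject H₀.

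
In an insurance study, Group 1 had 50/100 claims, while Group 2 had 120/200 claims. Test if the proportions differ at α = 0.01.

p̂₁ = 0.5, p̂₂ = 0.6, pooled p̂ = 0.567. z = -1.648. Critical: ±2.576. Fail to reject H₀.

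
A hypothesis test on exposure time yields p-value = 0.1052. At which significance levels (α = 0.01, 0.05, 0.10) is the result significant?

p = 0.1052. Not significant at any of the given levels.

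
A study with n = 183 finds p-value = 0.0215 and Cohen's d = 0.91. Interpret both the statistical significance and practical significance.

Statistically significant (p = 0.0215 < 0.05). Cohen's d = 0.91 indicates a large effect size. Both statistical and practical significance should be considered.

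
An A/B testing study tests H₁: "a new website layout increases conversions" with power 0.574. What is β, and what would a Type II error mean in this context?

β = 1 - power = 1 - 0.574 = 0.426. A Type II error is failing to reject H₀ when H₀ is false (false negative) — here, failing to conclude that a new website layout increases conversions when in fact it is true. Consequence: discarding a layout that would have improved conversions — lost revenue.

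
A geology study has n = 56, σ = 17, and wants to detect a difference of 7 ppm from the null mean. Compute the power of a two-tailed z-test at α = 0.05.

SE = σ/√n = 17/√56 = 2.272. Non-centrality λ = d/SE = 7/2.272 = 3.081. Power ≈ Φ(λ - z_{α/2}) = Φ(3.081 - 1.96) = Φ(1.121) = 0.869.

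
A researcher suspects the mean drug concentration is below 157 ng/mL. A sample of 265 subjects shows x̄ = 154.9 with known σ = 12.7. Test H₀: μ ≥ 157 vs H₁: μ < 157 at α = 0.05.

z = -2.692. Critical value: -1.645. Reject H₀.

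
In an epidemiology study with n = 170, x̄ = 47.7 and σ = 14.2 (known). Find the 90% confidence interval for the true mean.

CI = x̄ ± z*(σ/√n) = 47.7 ± 1.645(14.2/√170) = 47.7 ± 1.79 = (45.91, 49.49)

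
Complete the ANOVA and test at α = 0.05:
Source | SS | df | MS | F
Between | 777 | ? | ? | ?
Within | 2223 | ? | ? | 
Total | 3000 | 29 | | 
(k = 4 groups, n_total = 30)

df_between = 3, df_within = 26. MS_between = 259.0, MS_within = 85.5. F = 3.029, F_crit ≈ 2.975. Reject H₀.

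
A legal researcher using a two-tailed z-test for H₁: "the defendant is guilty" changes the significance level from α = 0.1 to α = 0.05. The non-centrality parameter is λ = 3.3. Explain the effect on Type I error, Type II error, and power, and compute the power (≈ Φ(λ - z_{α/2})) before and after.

Decreasing α from 0.1 to 0.05:
• Type I error rate decreases (α is the Type I rate by definition).
• Critical value moves from z_{α/2} = 1.645 to 1.96, so power = Φ(λ - z_{α/2}) goes from Φ(3.3 - 1.645) = 0.951 to Φ(3.3 - 1.96) = 0.91.
• Type II error rate β = 1 - power therefore increases (0.049 → 0.09).
Appropriate when false positives are costly — here, convicting an innocent person.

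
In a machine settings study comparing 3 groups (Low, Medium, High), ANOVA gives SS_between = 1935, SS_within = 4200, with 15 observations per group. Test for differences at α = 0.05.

df_between = 2, df_within = 42. F = MS_between/MS_within = 967.5/100.0 = 9.675. F_crit ≈ 3.22. Reject H₀. At least one mean differs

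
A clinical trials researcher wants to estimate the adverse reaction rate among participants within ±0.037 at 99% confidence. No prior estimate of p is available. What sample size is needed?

Conservative approach: use p = 0.5 (maximizes p(1-p) = 0.25). n = z²(0.25)/E² = 2.576²×0.25/0.037² = 1211.8 → n = 1212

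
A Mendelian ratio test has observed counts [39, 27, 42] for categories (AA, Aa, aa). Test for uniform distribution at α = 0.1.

Expected = 36 each. χ² = Σ(O-E)²/E = 3.5. df = 2, critical value = 4.605. Fail to reject H₀.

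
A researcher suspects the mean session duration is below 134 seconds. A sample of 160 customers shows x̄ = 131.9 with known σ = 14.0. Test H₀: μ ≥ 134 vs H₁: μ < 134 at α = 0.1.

z = -1.897. Critical value: -1.28. Reject H₀.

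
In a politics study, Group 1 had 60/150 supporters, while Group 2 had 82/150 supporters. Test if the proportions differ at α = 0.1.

p̂₁ = 0.4, p̂₂ = 0.547, pooled p̂ = 0.473. z = -2.544. Critical: ±1.645. Reject H₀.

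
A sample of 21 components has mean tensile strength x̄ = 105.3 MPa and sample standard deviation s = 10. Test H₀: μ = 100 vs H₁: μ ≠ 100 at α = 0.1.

t = (x̄ - μ₀)/(s/√n) = (105.3 - 100)/(10/√21) = 2.429. df = 20, critical t = ±1.725. Reject H₀.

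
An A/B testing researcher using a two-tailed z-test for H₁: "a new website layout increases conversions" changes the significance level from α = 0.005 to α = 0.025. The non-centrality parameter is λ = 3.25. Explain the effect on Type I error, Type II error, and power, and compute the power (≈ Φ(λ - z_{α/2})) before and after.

Increasing α from 0.005 to 0.025:
• Type I error rate increases (α is the Type I rate by definition).
• Critical value moves from z_{α/2} = 2.807 to 2.241, so power = Φ(λ - z_{α/2}) goes from Φ(3.25 - 2.807) = 0.671 to Φ(3.25 - 2.241) = 0.844.
• Type II error rate β = 1 - power therefore decreases (0.329 → 0.156).
Appropriate when false negatives are costly — here, discarding a layout that would have improved conversions — lost revenue.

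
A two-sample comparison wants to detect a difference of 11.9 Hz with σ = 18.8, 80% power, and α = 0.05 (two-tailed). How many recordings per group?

n per group = 2(z_α/2 + z_β)²σ²/d² = 2×(1.96 + 0.84)²×18.8²/11.9² = 39.1 → n = 40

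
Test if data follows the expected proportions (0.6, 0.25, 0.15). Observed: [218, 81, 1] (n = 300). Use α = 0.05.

Expected: [180.0, 75.0, 45.0]. χ² = 51.524. df = 2, critical = 5.991. Reject H₀.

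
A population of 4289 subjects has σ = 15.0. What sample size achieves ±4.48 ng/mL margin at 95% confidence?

Without FPC: n₀ = (1.96×15.0/4.48)² = 43.066. With FPC: n = n₀N/(n₀+N-1) = 42.6 → n = 43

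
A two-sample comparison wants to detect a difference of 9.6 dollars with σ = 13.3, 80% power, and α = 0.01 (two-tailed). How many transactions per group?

n per group = 2(z_α/2 + z_β)²σ²/d² = 2×(2.576 + 0.84)²×13.3²/9.6² = 44.8 → n = 45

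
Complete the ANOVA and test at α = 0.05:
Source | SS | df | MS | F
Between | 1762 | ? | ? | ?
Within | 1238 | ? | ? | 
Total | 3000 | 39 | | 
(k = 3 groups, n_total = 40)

df_between = 2, df_within = 37. MS_between = 881.0, MS_within = 33.46. F = 26.33, F_crit ≈ 3.252. Reject H₀.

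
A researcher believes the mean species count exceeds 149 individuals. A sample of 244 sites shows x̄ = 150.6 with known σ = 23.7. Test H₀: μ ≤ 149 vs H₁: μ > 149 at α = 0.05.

z = 1.055. Critical value: 1.645. Fail to reject H₀.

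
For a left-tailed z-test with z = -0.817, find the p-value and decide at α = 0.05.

p = P(Z < -0.817) = Φ(-0.817) ≈ 0.207. Since p ≥ 0.05, fail to reject H₀ (not significant) at α = 0.05.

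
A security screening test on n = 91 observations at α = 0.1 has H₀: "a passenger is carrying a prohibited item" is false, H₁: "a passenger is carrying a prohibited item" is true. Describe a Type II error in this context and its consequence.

Type II error: failing to reject H₀ when it is false — concluding that a passenger is carrying a prohibited item is not supported when in fact it is. Consequence: letting a prohibited item through — security breach.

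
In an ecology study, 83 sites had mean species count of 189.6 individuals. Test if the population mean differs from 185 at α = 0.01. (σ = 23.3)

z = (x̄ - μ₀)/(σ/√n) = (189.6 - 185)/(23.3/√83) = 1.799. Critical value: ±2.576. Since |1.799| ≤ 2.576, Fail to reject H₀.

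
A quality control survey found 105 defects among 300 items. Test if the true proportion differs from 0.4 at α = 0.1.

p̂ = 0.35, p₀ = 0.4. z = (p̂ - p₀)/√(p₀(1-p₀)/n) = -1.768. Critical: ±1.645. Reject H₀.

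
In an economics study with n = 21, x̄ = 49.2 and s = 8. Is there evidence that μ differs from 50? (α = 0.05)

t = (x̄ - μ₀)/(s/√n) = (49.2 - 50)/(8/√21) = -0.458. df = 20, critical t = ±2.086. Fail to reject H₀.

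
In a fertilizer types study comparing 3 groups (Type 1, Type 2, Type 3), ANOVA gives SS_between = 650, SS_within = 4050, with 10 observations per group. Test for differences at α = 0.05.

df_between = 2, df_within = 27. F = MS_between/MS_within = 325.0/150.0 = 2.167. F_crit ≈ 3.354. Fail to reject H₀.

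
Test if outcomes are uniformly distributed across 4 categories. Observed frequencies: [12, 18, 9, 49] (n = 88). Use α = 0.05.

Expected = 22 each. χ² = Σ(O-E)²/E = 46.091. df = 3, critical value = 7.815. Reject H₀.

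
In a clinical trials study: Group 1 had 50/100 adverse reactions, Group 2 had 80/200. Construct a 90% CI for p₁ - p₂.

p̂₁ = 0.5, p̂₂ = 0.4. Difference = 0.1. CI = (-0.0, 0.2)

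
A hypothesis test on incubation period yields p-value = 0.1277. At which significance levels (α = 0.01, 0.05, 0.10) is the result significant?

p = 0.1277. Not significant at any of the given levels.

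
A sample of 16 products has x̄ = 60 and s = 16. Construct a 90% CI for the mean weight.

CI = x̄ ± t*(s/√n) = 60 ± 1.753(16/√16) = (52.99, 67.01)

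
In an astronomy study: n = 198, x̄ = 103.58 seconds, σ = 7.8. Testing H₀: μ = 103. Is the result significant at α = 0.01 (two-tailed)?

z = (103.58 - 103)/(7.8/√198) = 1.046. Since |z| ≤ 2.576, not significant at α = 0.01.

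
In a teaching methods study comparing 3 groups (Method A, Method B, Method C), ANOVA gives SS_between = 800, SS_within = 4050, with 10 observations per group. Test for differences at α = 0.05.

df_between = 2, df_within = 27. F = MS_between/MS_within = 400.0/150.0 = 2.667. F_crit ≈ 3.354. Fail to reject H₀.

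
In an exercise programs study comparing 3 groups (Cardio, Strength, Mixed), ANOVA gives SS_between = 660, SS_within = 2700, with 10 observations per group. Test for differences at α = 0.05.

df_between = 2, df_within = 27. F = MS_between/MS_within = 330.0/100.0 = 3.3. F_crit ≈ 3.354. Fail to reject H₀.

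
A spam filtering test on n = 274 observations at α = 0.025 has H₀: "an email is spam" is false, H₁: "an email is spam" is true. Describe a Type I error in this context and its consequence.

Type I error: rejecting H₀ when it is true — concluding that an email is spam when in fact it is not. Consequence: a legitimate email is sent to the spam folder and the user misses it.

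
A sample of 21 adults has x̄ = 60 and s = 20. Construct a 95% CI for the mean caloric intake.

CI = x̄ ± t*(s/√n) = 60 ± 2.086(20/√21) = (50.9, 69.1)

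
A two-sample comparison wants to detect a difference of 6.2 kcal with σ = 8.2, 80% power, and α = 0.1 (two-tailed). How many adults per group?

n per group = 2(z_α/2 + z_β)²σ²/d² = 2×(1.645 + 0.84)²×8.2²/6.2² = 21.6 → n = 22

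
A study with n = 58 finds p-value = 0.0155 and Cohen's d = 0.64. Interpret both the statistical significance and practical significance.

Statistically significant (p = 0.0155 < 0.05). Cohen's d = 0.64 indicates a medium effect size. Both statistical and practical significance should be considered.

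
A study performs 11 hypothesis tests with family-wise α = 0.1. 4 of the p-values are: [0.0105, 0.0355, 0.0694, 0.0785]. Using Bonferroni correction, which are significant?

Bonferroni α = 0.1/11 = 0.00909. None of the given p-values are significant.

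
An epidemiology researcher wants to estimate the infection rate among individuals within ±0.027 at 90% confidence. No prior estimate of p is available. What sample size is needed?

Conservative approach: use p = 0.5 (maximizes p(1-p) = 0.25). n = z²(0.25)/E² = 1.645²×0.25/0.027² = 928.0 → n = 928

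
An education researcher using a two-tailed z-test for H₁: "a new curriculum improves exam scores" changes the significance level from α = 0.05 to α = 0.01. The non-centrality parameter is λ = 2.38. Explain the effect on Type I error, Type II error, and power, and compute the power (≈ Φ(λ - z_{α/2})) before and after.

Decreasing α from 0.05 to 0.01:
• Type I error rate decreases (α is the Type I rate by definition).
• Critical value moves from z_{α/2} = 1.96 to 2.576, so power = Φ(λ - z_{α/2}) goes from Φ(2.38 - 1.96) = 0.663 to Φ(2.38 - 2.576) = 0.422.
• Type II error rate β = 1 - power therefore increases (0.337 → 0.578).
Appropriate when false positives are costly — here, adopting a curriculum that gives no real benefit — disruption for nothing.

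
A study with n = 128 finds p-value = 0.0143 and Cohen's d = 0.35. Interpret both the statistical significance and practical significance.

Statistically significant (p = 0.0143 < 0.05). Cohen's d = 0.35 indicates a small effect size. Both statistical and practical significance should be considered.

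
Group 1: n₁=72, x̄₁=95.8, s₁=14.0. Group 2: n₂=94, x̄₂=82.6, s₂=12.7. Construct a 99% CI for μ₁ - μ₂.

Difference = 13.2. SE = √(14.0²/72 + 12.7²/94) = 2.107. CI = (7.77, 18.63)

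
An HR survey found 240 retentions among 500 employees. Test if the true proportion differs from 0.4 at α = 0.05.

p̂ = 0.48, p₀ = 0.4. z = (p̂ - p₀)/√(p₀(1-p₀)/n) = 3.651. Critical: ±1.96. Reject H₀.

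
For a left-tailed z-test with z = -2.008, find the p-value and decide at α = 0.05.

p = P(Z < -2.008) = Φ(-2.008) ≈ 0.0223. Since p < 0.05, reject H₀ (significant) at α = 0.05.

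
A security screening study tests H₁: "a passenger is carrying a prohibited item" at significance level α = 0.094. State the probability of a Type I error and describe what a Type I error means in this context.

P(Type I error) = α = 0.094. A Type I error is rejecting H₀ when H₀ is actually true (false positive) — here, concluding that a passenger is carrying a prohibited item when in fact this is not the case. Consequence: detaining an innocent passenger — delay and inconvenience.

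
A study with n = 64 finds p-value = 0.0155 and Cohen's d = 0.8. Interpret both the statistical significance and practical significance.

Statistically significant (p = 0.0155 < 0.05). Cohen's d = 0.8 indicates a large effect size. Both statistical and practical significance should be considered.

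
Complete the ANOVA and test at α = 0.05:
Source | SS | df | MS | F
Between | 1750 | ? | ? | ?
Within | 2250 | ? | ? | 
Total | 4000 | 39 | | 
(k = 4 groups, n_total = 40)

df_between = 3, df_within = 36. MS_between = 583.33, MS_within = 62.5. F = 9.333, F_crit ≈ 2.866. Reject H₀.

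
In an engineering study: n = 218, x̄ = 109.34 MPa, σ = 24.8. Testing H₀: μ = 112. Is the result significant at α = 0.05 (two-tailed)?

z = (109.34 - 112)/(24.8/√218) = -1.584. Since |z| ≤ 1.96, not significant at α = 0.05.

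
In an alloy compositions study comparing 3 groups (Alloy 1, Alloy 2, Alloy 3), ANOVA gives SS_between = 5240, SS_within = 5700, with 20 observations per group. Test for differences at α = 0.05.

df_between = 2, df_within = 57. F = MS_between/MS_within = 2620.0/100.0 = 26.2. F_crit ≈ 3.159. Reject H₀. At least one mean differs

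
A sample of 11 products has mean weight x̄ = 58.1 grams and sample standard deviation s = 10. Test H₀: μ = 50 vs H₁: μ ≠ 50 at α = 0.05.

t = (x̄ - μ₀)/(s/√n) = (58.1 - 50)/(10/√11) = 2.686. df = 10, critical t = ±2.228. Reject H₀.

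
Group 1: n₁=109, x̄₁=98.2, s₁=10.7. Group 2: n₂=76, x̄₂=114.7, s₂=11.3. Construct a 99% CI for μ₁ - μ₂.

Difference = -16.5. SE = √(10.7²/109 + 11.3²/76) = 1.652. CI = (-20.76, -12.24)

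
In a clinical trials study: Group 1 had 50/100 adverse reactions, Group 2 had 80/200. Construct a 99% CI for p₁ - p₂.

p̂₁ = 0.5, p̂₂ = 0.4. Difference = 0.1. CI = (-0.057, 0.257)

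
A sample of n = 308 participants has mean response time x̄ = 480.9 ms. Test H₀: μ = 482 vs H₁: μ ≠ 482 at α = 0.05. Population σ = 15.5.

z = (x̄ - μ₀)/(σ/√n) = (480.9 - 482)/(15.5/√308) = -1.245. Critical value: ±1.96. Since |-1.245| ≤ 1.96, Fail to reject H₀.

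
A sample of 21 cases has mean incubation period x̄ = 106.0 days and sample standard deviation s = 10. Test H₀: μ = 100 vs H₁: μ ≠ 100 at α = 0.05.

t = (x̄ - μ₀)/(s/√n) = (106.0 - 100)/(10/√21) = 2.75. df = 20, critical t = ±2.086. Reject H₀.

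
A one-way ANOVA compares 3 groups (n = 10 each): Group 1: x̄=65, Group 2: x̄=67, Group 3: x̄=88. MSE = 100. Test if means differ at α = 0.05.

Grand mean = 73.33. SS_between = 3246.67, MS_between = 1623.33. F = 16.233, F_crit ≈ 3.354. Reject H₀.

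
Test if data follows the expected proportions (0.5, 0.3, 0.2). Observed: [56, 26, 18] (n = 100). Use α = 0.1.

Expected: [50.0, 30.0, 20.0]. χ² = 1.453. df = 2, critical = 4.605. Fail to reject H₀.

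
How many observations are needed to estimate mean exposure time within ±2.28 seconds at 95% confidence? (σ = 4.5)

n = (z*σ/E)² = (1.96×4.5/2.28)² = 15.0 → n = 15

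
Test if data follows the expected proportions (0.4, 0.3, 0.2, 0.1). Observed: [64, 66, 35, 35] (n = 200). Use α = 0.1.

Expected: [80.0, 60.0, 40.0, 20.0]. χ² = 15.675. df = 3, critical = 6.251. Reject H₀.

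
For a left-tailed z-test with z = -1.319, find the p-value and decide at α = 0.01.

p = P(Z < -1.319) = Φ(-1.319) ≈ 0.0936. Since p ≥ 0.01, fail to reject H₀ (not significant) at α = 0.01.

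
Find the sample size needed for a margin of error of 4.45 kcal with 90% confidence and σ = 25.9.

n = (z*σ/E)² = (1.645×25.9/4.45)² = 91.7 → n = 92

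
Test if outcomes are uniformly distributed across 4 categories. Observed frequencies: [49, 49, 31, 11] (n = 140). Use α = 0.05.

Expected = 35 each. χ² = Σ(O-E)²/E = 28.114. df = 3, critical value = 7.815. Reject H₀.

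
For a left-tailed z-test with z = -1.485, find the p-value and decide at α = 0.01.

p = P(Z < -1.485) = Φ(-1.485) ≈ 0.0688. Since p ≥ 0.01, fail to reject H₀ (not significant) at α = 0.01.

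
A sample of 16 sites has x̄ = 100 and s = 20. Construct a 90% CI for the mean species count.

CI = x̄ ± t*(s/√n) = 100 ± 1.753(20/√16) = (91.23, 108.77)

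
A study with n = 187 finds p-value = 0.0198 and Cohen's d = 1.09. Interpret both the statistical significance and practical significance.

Statistically significant (p = 0.0198 < 0.05). Cohen's d = 1.09 indicates a large effect size. Both statistical and practical significance should be considered.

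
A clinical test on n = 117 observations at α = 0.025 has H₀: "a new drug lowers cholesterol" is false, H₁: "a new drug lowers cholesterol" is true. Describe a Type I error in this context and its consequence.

Type I error: rejecting H₀ when it is true — concluding that a new drug lowers cholesterol when in fact it is not. Consequence: approving an ineffective drug — patients take a useless medication and may skip effective alternatives.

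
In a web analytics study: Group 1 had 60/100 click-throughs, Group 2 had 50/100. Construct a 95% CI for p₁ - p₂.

p̂₁ = 0.6, p̂₂ = 0.5. Difference = 0.1. CI = (-0.037, 0.237)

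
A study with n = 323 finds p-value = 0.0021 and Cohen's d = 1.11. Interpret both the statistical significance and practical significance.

Statistically significant (p = 0.0021 < 0.05). Cohen's d = 1.11 indicates a large effect size. Both statistical and practical significance should be considered.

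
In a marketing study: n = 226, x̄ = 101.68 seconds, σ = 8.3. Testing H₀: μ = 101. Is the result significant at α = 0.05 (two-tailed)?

z = (101.68 - 101)/(8.3/√226) = 1.232. Since |z| ≤ 1.96, not significant at α = 0.05.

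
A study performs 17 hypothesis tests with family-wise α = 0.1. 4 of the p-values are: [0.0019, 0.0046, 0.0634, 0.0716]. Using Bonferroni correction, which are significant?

Bonferroni α = 0.1/17 = 0.00588. Significant p-values: [0.0019, 0.0046]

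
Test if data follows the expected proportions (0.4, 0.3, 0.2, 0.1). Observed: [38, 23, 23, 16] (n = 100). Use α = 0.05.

Expected: [40.0, 30.0, 20.0, 10.0]. χ² = 5.783. df = 3, critical = 7.815. Fail to reject H₀.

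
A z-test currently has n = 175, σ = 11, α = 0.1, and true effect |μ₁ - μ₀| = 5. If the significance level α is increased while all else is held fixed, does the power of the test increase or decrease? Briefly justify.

Power increases: a larger α lowers the critical value, so more of the H₁ sampling distribution falls in the rejection region.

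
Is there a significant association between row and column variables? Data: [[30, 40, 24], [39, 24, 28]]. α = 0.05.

χ² = 5.434. df = 2, critical = 5.991. Fail to reject H₀. No evidence of dependence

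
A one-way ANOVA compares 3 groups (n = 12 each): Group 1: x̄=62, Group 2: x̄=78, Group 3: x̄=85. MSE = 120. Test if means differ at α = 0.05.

Grand mean = 75.0. SS_between = 3336.0, MS_between = 1668.0. F = 13.9, F_crit ≈ 3.285. Reject H₀.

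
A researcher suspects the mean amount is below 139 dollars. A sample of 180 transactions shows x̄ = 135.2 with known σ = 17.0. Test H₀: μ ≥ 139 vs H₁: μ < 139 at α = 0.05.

z = -2.999. Critical value: -1.645. Reject H₀.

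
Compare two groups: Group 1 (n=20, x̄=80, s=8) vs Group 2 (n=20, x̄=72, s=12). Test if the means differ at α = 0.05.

Pooled sp = 10.2. t = 2.481, df = 38. Critical t = ±2.024. Reject H₀.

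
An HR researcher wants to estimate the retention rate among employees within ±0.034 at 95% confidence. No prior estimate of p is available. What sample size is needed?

Conservative approach: use p = 0.5 (maximizes p(1-p) = 0.25). n = z²(0.25)/E² = 1.96²×0.25/0.034² = 830.8 → n = 831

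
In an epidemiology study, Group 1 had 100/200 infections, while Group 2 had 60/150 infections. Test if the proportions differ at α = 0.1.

p̂₁ = 0.5, p̂₂ = 0.4, pooled p̂ = 0.457. z = 1.858. Critical: ±1.645. Reject H₀.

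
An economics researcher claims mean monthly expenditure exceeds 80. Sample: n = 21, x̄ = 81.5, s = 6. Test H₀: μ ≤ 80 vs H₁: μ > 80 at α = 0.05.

t = (81.5 - 80)/(6/√21) = 1.146, df = 20. Critical t = 1.725. Fail to reject H₀.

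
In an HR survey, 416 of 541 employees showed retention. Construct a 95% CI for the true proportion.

p̂ = 0.769. CI = p̂ ± z*√(p̂(1-p̂)/n) = (0.733, 0.804)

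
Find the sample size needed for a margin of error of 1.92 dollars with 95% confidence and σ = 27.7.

n = (z*σ/E)² = (1.96×27.7/1.92)² = 799.6 → n = 800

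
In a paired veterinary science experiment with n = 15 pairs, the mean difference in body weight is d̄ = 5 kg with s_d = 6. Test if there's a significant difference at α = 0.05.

t = d̄/(s_d/√n) = 5/(6/√15) = 3.227. df = 14, critical t = ±2.145. Reject H₀.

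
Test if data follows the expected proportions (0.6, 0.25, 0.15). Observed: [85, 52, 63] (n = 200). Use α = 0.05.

Expected: [120.0, 50.0, 30.0]. χ² = 46.588. df = 2, critical = 5.991. Reject H₀.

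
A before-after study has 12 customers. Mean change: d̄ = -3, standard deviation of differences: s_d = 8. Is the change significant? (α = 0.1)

t = d̄/(s_d/√n) = -3/(8/√12) = -1.299. df = 11, critical t = ±1.796. Fail to reject H₀.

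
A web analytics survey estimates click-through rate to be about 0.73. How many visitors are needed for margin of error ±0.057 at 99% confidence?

n = z²p(1-p)/E² = 2.576²×0.73×0.27/0.057² = 402.6 → n = 403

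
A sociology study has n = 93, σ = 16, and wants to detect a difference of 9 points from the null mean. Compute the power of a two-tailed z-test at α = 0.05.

SE = σ/√n = 16/√93 = 1.659. Non-centrality λ = d/SE = 9/1.659 = 5.425. Power ≈ Φ(λ - z_{α/2}) = Φ(5.425 - 1.96) = Φ(3.465) = 1.0.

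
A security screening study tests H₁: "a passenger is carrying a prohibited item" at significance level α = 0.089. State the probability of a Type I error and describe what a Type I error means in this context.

P(Type I error) = α = 0.089. A Type I error is rejecting H₀ when H₀ is actually true (false positive) — here, concluding that a passenger is carrying a prohibited item when in fact this is not the case. Consequence: detaining an innocent passenger — delay and inconvenience.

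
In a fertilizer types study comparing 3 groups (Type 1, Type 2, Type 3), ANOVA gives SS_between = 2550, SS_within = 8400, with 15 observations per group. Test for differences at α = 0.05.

df_between = 2, df_within = 42. F = MS_between/MS_within = 1275.0/200.0 = 6.375. F_crit ≈ 3.22. Reject H₀. At least one mean differs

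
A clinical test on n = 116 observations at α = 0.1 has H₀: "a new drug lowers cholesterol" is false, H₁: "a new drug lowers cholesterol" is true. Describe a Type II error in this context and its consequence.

Type II error: failing to reject H₀ when it is false — concluding that a new drug lowers cholesterol is not supported when in fact it is. Consequence: shelving an effective drug — patients miss out on a treatment that would have helped.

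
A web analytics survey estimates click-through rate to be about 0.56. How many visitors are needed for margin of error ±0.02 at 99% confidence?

n = z²p(1-p)/E² = 2.576²×0.56×0.44/0.02² = 4087.6 → n = 4088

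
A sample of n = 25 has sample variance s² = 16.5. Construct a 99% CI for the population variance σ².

df = 24. χ²_{0.005} = 45.559, χ²_{0.995} = 9.886. CI for σ² = ((n-1)s²/χ²_{α/2}, (n-1)s²/χ²_{1-α/2}) = (24·16.5/45.559, 24·16.5/9.886) = (8.69, 40.06)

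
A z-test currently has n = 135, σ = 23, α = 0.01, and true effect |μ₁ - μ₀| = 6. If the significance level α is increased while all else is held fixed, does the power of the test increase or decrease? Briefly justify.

Power increases: a larger α lowers the critical value, so more of the H₁ sampling distribution falls in the rejection region.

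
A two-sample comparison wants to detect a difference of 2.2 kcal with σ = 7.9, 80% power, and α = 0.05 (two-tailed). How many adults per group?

n per group = 2(z_α/2 + z_β)²σ²/d² = 2×(1.96 + 0.84)²×7.9²/2.2² = 202.2 → n = 203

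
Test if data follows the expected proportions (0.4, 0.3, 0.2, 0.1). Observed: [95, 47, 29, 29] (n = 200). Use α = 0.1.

Expected: [80.0, 60.0, 40.0, 20.0]. χ² = 12.704. df = 3, critical = 6.251. Reject H₀.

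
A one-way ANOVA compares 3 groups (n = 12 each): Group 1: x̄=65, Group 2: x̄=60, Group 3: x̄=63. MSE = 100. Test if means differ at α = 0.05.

Grand mean = 62.67. SS_between = 152.0, MS_between = 76.0. F = 0.76, F_crit ≈ 3.285. Fail to reject H₀.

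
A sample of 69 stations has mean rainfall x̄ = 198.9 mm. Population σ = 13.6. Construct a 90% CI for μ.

CI = x̄ ± z*(σ/√n) = 198.9 ± 1.645(13.6/√69) = 198.9 ± 2.69 = (196.21, 201.59)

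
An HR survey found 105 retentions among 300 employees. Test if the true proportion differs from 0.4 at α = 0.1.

p̂ = 0.35, p₀ = 0.4. z = (p̂ - p₀)/√(p₀(1-p₀)/n) = -1.768. Critical: ±1.645. Reject H₀.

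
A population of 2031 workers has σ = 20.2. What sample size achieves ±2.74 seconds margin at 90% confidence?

Without FPC: n₀ = (1.645×20.2/2.74)² = 147.073. With FPC: n = n₀N/(n₀+N-1) = 137.2 → n = 138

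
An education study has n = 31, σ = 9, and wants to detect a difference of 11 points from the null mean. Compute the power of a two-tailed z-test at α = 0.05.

SE = σ/√n = 9/√31 = 1.616. Non-centrality λ = d/SE = 11/1.616 = 6.805. Power ≈ Φ(λ - z_{α/2}) = Φ(6.805 - 1.96) = Φ(4.845) = 1.0.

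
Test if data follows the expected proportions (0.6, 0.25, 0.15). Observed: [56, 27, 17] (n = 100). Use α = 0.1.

Expected: [60.0, 25.0, 15.0]. χ² = 0.693. df = 2, critical = 4.605. Fail to reject H₀.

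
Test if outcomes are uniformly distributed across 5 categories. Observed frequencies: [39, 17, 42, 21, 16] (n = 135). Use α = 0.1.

Expected = 27 each. χ² = Σ(O-E)²/E = 23.185. df = 4, critical value = 7.779. Reject H₀.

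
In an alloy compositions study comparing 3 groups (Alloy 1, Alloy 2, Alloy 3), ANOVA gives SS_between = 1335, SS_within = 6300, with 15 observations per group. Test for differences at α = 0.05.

df_between = 2, df_within = 42. F = MS_between/MS_within = 667.5/150.0 = 4.45. F_crit ≈ 3.22. Reject H₀. At least one mean differs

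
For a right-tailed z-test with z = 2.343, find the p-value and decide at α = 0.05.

p = P(Z > 2.343) = 1 - Φ(2.343) ≈ 0.0096. Since p < 0.05, reject H₀ (significant) at α = 0.05.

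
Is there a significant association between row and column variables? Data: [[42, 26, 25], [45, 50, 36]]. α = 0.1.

χ² = 3.315. df = 2, critical = 4.605. Fail to reject H₀. No evidence of dependence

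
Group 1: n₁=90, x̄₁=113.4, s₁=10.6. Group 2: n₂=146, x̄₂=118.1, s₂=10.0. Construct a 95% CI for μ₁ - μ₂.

Difference = -4.7. SE = √(10.6²/90 + 10.0²/146) = 1.39. CI = (-7.43, -1.97)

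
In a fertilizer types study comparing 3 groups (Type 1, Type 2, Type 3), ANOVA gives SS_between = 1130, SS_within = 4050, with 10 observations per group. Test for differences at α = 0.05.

df_between = 2, df_within = 27. F = MS_between/MS_within = 565.0/150.0 = 3.767. F_crit ≈ 3.354. Reject H₀. At least one mean differs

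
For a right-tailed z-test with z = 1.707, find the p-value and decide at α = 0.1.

p = P(Z > 1.707) = 1 - Φ(1.707) ≈ 0.0439. Since p < 0.1, reject H₀ (significant) at α = 0.1.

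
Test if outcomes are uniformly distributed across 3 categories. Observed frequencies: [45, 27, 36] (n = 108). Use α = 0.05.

Expected = 36 each. χ² = Σ(O-E)²/E = 4.5. df = 2, critical value = 5.991. Fail to reject H₀.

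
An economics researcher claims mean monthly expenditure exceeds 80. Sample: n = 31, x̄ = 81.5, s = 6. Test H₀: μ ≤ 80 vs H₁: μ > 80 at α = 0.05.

t = (81.5 - 80)/(6/√31) = 1.392, df = 30. Critical t = 1.697. Fail to reject H₀.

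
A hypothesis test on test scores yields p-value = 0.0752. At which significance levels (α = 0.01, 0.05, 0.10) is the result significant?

p = 0.0752. Significant at: α = 0.1.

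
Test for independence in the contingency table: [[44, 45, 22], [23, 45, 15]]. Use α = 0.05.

χ² = 3.947. df = 2, critical = 5.991. Fail to reject H₀. No evidence of dependence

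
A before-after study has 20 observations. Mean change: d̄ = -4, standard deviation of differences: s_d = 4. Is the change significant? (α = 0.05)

t = d̄/(s_d/√n) = -4/(4/√20) = -4.472. df = 19, critical t = ±2.093. Reject H₀.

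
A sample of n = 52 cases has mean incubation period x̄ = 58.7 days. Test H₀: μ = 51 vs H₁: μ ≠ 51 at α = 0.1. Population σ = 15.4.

z = (x̄ - μ₀)/(σ/√n) = (58.7 - 51)/(15.4/√52) = 3.606. Critical value: ±1.645. Since |3.606| > 1.645, Reject H₀.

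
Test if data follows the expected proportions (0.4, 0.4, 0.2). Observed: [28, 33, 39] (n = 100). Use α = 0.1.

Expected: [40.0, 40.0, 20.0]. χ² = 22.875. df = 2, critical = 4.605. Reject H₀.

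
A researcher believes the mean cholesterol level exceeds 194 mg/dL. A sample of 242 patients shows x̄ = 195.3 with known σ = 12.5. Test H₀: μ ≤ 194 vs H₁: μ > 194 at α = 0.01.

z = 1.618. Critical value: 2.33. Fail to reject H₀.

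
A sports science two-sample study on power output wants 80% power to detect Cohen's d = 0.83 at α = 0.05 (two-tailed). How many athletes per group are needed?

z_{α/2} = 1.96, z_β = Φ⁻¹(0.8) = 0.842. For large effect (d = 0.83): n per group = 2(z_{α/2} + z_β)²/d² = 2(1.96 + 0.842)²/0.83² = 22.8 → 23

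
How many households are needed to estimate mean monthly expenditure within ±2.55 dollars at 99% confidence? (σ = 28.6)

n = (z*σ/E)² = (2.576×28.6/2.55)² = 834.7 → n = 835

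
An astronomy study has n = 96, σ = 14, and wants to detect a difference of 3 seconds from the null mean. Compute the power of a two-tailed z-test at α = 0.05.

SE = σ/√n = 14/√96 = 1.429. Non-centrality λ = d/SE = 3/1.429 = 2.1. Power ≈ Φ(λ - z_{α/2}) = Φ(2.1 - 1.96) = Φ(0.14) = 0.555.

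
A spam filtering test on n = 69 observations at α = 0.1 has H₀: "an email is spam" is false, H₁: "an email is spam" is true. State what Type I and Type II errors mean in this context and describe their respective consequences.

Type I (false positive): concluding that an email is spam when it is not — a legitimate email is sent to the spam folder and the user misses it. Type II (false negative): failing to conclude that an email is spam when it is — a spam email lands in the inbox. Which is costlier depends on domain priorities and is a judgement call rather than a statistical fact.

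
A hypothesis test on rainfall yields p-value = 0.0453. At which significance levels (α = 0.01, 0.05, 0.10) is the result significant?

p = 0.0453. Significant at: α = 0.05, 0.1.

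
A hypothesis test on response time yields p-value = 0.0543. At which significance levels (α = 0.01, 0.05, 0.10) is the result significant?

p = 0.0543. Significant at: α = 0.1.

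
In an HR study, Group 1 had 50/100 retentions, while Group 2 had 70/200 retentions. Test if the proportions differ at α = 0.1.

p̂₁ = 0.5, p̂₂ = 0.35, pooled p̂ = 0.4. z = 2.5. Critical: ±1.645. Reject H₀.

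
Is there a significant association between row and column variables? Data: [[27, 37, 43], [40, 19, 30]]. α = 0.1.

χ² = 9.046. df = 2, critical = 4.605. Reject H₀. Variables are dependent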